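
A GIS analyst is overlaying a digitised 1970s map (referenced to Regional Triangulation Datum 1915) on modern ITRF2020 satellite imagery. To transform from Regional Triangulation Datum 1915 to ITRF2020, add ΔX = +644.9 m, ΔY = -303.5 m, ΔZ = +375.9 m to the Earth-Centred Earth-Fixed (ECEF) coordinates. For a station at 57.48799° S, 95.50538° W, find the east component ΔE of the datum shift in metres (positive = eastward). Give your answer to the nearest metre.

At φ = -57.48799°, λ = -95.50538°: sin φ = -0.843279, cos φ = 0.537476, sin λ = -0.995387, cos λ = -0.095939.
ΔE = −sin λ·ΔX + cos λ·ΔY = −(-0.995387)·(644.9) + (-0.095939)·(-303.5) = 671.04 m.

ΔE = 671 m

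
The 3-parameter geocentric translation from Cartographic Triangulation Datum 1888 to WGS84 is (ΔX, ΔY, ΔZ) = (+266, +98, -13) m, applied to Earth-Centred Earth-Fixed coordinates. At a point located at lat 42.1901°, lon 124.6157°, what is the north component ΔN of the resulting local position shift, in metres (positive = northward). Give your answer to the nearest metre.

At φ = 42.1901°, λ = 124.6157°: sin φ = 0.671593, cos φ = 0.740921, sin λ = 0.822981, cos λ = -0.568069.
ΔN = −sin φ cos λ·ΔX − sin φ sin λ·ΔY + cos φ·ΔZ = −(0.671593)(-0.568069)(266) − (0.671593)(0.822981)(98) + (0.740921)(-13) = 37.68 m.

ΔN = 38 m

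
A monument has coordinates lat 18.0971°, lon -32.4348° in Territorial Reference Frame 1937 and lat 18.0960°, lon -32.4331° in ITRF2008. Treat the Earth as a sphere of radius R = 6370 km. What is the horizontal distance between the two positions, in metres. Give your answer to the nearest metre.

Δφ = 18.0960° − 18.0971° = -0.0011°; Δλ = -32.4331° − -32.4348° = +0.0017°.
1° along a meridian = πR/180 = 111177 m.
ΔN = Δφ × 111177 = -122.3 m; ΔE = Δλ × 111177 × cos(18.0971°) = +0.0017 × 111177 × 0.950531 = 179.7 m.
Distance = √(ΔE² + ΔN²) = √(179.7² + (-122.3)²) = 217.3 m.

217 m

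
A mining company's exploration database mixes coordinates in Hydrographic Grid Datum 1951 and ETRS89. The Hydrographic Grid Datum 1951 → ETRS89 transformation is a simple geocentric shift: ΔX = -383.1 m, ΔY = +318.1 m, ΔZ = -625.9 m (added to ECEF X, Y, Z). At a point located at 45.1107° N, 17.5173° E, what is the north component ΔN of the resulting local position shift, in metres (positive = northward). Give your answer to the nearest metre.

At φ = 45.1107°, λ = 17.5173°: sin φ = 0.708472, cos φ = 0.705739, sin λ = 0.300994, cos λ = 0.953626.
ΔN = −sin φ cos λ·ΔX − sin φ sin λ·ΔY + cos φ·ΔZ = −(0.708472)(0.953626)(-383.1) − (0.708472)(0.300994)(318.1) + (0.705739)(-625.9) = -250.73 m.

ΔN = -251 m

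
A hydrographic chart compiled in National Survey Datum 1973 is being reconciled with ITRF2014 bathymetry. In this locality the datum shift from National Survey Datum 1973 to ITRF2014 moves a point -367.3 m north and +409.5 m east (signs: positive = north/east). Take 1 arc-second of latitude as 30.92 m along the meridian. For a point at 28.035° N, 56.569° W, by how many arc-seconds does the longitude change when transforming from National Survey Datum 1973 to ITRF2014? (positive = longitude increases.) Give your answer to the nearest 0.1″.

At latitude 28.035°, cos φ = 0.882661.
1″ of longitude at this latitude = 30.92 × cos φ = 27.2919 m, so Δλ = 409.5 / 27.2919 = 15.004″.

Δλ = 15.0″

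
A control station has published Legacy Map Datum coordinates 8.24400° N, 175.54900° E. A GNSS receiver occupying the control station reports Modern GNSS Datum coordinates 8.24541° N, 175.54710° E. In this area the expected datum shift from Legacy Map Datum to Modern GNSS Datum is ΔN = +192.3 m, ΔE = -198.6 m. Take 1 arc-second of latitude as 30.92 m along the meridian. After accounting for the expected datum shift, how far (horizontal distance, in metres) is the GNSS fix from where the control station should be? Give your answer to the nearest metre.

37 m

Observed coordinate differences: Δφ = +0.00141°, Δλ = -0.00190°.
Converting to metres (1° lat = 111312 m, cos φ = 0.989666): observed ΔN = 156.9 m, observed ΔE = -209.3 m.
Subtracting the expected shift leaves a residual of 156.9 − (192.3) = -35.4 m north and -209.3 − (-198.6) = -10.7 m east.
Residual distance = √((-35.4)² + (-10.7)²) = 36.9 m.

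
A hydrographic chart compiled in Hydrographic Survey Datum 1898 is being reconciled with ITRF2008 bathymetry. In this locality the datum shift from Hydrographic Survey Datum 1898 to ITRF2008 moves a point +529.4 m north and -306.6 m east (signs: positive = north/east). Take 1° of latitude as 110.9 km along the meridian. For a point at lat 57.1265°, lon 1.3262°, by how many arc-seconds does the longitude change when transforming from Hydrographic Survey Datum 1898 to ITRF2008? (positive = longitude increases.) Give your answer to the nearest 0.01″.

Δλ = -18.34″

At latitude 57.1265°, cos φ = 0.542786.
1° of longitude at this latitude = 110.9 × cos φ = 60.19 km, so Δλ = -306.6 / 60195.0 = -0.0050934° = -18.336″.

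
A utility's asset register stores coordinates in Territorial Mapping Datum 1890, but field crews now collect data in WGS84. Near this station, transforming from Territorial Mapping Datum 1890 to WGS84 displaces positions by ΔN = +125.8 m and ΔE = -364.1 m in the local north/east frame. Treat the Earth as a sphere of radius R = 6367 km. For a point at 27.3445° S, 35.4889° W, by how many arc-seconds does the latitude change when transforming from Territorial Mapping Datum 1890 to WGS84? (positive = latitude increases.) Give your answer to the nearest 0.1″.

Δφ = 4.1″

On a sphere of radius R, 1 rad of latitude = R, so Δφ = ΔN / R = 125.8 / 6367000 = 1.9758e-05 rad = 4.075″.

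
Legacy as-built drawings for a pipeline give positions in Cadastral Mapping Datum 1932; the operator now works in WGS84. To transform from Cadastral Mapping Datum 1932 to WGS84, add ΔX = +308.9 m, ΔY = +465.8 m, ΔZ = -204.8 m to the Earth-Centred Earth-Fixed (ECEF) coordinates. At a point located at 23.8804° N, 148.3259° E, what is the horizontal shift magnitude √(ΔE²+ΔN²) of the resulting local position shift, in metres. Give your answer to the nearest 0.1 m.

586.9 m

The local east axis at (φ, λ) is (−sin λ, cos λ, 0), so ΔE = −sin(148.3259°)·308.9 + cos(148.3259°)·465.8 = -558.62 m.
The local north axis is (−sin φ cos λ, −sin φ sin λ, cos φ), giving ΔN = 106.425 − 99.015 − 187.268 = -179.86 m.
Horizontal magnitude = √(ΔE² + ΔN²) = √((-558.62)² + (-179.86)²) = 586.86 m.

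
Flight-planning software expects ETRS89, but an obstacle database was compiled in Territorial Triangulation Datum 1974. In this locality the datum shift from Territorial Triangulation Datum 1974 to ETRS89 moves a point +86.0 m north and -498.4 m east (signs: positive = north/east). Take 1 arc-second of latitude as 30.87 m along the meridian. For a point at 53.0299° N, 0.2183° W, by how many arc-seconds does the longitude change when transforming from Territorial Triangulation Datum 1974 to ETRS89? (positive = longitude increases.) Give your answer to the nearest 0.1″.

Δλ = -26.8″

At latitude 53.0299°, cos φ = 0.601398.
1″ of longitude at this latitude = 30.87 × cos φ = 18.5652 m, so Δλ = -498.4 / 18.5652 = -26.846″.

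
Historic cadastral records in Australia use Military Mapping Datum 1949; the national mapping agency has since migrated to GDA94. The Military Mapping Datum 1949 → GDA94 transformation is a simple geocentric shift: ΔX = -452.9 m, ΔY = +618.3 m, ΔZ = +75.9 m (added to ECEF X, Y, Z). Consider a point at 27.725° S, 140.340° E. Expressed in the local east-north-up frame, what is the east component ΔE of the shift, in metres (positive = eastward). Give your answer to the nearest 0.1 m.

At φ = -27.725°, λ = 140.340°: sin φ = -0.465228, cos φ = 0.885191, sin λ = 0.638231, cos λ = -0.769845.
ΔE = −sin λ·ΔX + cos λ·ΔY = −(0.638231)·(-452.9) + (-0.769845)·(618.3) = -186.94 m.

ΔE = -186.9 m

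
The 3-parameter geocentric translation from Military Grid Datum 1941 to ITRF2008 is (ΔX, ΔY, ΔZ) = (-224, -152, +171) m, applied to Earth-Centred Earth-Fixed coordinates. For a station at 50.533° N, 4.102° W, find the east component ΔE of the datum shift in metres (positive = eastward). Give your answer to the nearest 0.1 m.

ΔE = -167.6 m

At φ = 50.533°, λ = -4.102°: sin φ = 0.771991, cos φ = 0.635634, sin λ = -0.071532, cos λ = 0.997438.
ΔE = −sin λ·ΔX + cos λ·ΔY = −(-0.071532)·(-224) + (0.997438)·(-152) = -167.63 m.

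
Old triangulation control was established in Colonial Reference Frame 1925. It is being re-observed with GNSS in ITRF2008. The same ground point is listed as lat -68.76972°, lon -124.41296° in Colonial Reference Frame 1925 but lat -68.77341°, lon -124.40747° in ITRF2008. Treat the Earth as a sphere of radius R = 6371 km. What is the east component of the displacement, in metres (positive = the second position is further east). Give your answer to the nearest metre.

ΔE = 221 m

Δφ = -68.77341° − -68.76972° = -0.00369°; Δλ = -124.40747° − -124.41296° = +0.00549°.
1° along a meridian = πR/180 = 111195 m.
ΔN = Δφ × 111195 = -410.3 m; ΔE = Δλ × 111195 × cos(-68.76972°) = +0.00549 × 111195 × 0.362117 = 221.1 m.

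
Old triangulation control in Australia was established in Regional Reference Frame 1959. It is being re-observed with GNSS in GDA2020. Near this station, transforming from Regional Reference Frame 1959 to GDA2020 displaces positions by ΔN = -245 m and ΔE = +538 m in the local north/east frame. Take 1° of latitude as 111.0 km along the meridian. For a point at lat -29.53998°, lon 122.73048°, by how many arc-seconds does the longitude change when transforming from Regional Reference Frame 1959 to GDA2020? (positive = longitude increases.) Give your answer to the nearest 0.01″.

At latitude -29.53998°, cos φ = 0.870012.
1° of longitude at this latitude = 111.0 × cos φ = 96.57 km, so Δλ = 538.0 / 96571.3 = 0.0055710° = 20.056″.

Δλ = 20.06″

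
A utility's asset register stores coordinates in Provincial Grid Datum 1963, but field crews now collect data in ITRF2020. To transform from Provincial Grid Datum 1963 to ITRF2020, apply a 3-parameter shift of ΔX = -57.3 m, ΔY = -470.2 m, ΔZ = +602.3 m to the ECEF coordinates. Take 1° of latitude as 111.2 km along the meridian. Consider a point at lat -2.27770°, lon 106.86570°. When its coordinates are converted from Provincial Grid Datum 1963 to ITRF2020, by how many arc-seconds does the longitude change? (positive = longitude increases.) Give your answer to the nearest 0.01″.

sin φ = -0.039743, cos φ = 0.999210, sin λ = 0.956987, cos λ = -0.290129.
East component: ΔE = −sin λ·ΔX + cos λ·ΔY = −(0.956987)(-57.3) + (-0.290129)(-470.2) = 191.25 m.
1° of latitude spans 111200 m; at latitude φ, 1° of longitude spans that × cos φ = 111112.1 m, so Δλ = 191.25 / 111112.1 × 3600 = 6.197″.

Δλ = 6.20″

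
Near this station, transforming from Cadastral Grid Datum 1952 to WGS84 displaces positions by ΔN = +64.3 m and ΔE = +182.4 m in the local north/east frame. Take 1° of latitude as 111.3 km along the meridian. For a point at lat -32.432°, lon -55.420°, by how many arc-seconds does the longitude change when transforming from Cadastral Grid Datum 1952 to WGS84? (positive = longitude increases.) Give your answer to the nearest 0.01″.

Δλ = 6.99″

At latitude -32.432°, cos φ = 0.844029.
1° of longitude at this latitude = 111.3 × cos φ = 93.94 km, so Δλ = 182.4 / 93940.4 = 0.0019417° = 6.990″.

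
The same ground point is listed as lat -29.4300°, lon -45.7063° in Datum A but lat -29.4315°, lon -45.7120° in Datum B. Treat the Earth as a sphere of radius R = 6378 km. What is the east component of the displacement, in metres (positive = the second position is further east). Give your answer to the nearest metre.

Δφ = -29.4315° − -29.4300° = -0.0015°; Δλ = -45.7120° − -45.7063° = -0.0057°.
1° along a meridian = πR/180 = 111317 m.
ΔN = Δφ × 111317 = -167.0 m; ΔE = Δλ × 111317 × cos(-29.4300°) = -0.0057 × 111317 × 0.870957 = -552.6 m.

ΔE = -553 m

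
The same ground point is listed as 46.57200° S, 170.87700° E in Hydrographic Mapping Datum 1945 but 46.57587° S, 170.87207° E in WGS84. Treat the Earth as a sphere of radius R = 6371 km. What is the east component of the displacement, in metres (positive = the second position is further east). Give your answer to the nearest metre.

Δφ = -46.57587° − -46.57200° = -0.00387°; Δλ = 170.87207° − 170.87700° = -0.00493°.
1° along a meridian = πR/180 = 111195 m.
ΔN = Δφ × 111195 = -430.3 m; ΔE = Δλ × 111195 × cos(-46.57200°) = -0.00493 × 111195 × 0.687443 = -376.8 m.

ΔE = -377 m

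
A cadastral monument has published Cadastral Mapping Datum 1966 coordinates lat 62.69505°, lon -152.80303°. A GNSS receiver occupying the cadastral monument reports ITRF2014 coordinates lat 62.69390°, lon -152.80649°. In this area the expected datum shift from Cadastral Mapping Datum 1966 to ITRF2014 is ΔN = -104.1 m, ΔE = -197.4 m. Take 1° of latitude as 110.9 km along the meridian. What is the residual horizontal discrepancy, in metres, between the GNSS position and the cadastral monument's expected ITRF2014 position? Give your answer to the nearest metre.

Observed coordinate differences: Δφ = -0.00115°, Δλ = -0.00346°.
Converting to metres (1° lat = 110900 m, cos φ = 0.458726): observed ΔN = -127.5 m, observed ΔE = -176.0 m.
Subtracting the expected shift leaves a residual of -127.5 − (-104.1) = -23.4 m north and -176.0 − (-197.4) = 21.4 m east.
Residual distance = √((-23.4)² + 21.4²) = 31.7 m.

32 m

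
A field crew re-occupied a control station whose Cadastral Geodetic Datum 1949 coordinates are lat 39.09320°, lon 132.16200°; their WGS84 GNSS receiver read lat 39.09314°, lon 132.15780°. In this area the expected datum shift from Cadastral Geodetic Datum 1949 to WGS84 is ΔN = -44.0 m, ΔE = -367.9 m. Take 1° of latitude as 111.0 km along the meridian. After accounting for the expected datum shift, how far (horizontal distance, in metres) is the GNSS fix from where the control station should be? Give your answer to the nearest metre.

Observed coordinate differences: Δφ = -0.00006°, Δλ = -0.00420°.
Converting to metres (1° lat = 111000 m, cos φ = 0.776121): observed ΔN = -6.7 m, observed ΔE = -361.8 m.
Subtracting the expected shift leaves a residual of -6.7 − (-44.0) = 37.3 m north and -361.8 − (-367.9) = 6.1 m east.
Residual distance = √(37.3² + 6.1²) = 37.8 m.

38 m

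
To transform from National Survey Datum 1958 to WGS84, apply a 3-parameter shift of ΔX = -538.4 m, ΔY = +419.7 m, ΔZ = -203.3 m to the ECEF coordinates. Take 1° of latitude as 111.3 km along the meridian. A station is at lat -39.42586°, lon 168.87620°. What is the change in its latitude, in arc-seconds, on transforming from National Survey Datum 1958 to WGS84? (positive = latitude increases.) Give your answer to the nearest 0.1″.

Δφ = 7.4″

sin φ = -0.635079, cos φ = 0.772447, sin λ = 0.192930, cos λ = -0.981213.
North component: ΔN = −sin φ cos λ·ΔX − sin φ sin λ·ΔY + cos φ·ΔZ = −(-0.635079)(-0.981213)(-538.4) − (-0.635079)(0.192930)(419.7) + (0.772447)(-203.3) = 229.89 m.
1° of latitude spans 111300 m, so Δφ = 229.89 / 111300 × 3600 = 7.436″.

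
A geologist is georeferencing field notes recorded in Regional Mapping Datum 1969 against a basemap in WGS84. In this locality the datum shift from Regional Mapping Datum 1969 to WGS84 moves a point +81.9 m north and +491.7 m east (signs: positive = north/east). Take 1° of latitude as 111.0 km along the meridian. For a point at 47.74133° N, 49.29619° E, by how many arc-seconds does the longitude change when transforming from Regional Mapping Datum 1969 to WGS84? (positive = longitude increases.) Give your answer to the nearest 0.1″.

At latitude 47.74133°, cos φ = 0.672479.
1° of longitude at this latitude = 111.0 × cos φ = 74.65 km, so Δλ = 491.7 / 74645.1 = 0.0065872° = 23.714″.

Δλ = 23.7″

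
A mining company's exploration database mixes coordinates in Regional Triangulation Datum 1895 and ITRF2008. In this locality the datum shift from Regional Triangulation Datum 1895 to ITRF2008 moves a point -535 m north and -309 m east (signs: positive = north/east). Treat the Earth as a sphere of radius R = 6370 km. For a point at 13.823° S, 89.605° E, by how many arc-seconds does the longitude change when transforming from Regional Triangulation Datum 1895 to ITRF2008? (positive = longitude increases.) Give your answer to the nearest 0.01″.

Δλ = -10.30″

At latitude -13.823°, cos φ = 0.971038.
One radian of longitude at latitude φ spans R cos φ, so Δλ = ΔE / (R cos φ) = -309.0 / (6370000 × 0.971038) = -4.9955e-05 rad = -10.304″.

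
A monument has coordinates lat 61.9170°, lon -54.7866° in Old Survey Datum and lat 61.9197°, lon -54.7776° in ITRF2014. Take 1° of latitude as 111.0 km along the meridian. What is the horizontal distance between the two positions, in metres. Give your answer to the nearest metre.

Δφ = 61.9197° − 61.9170° = +0.0027°; Δλ = -54.7776° − -54.7866° = +0.0090°.
ΔN = Δφ × 111000 = 299.7 m; ΔE = Δλ × 111000 × cos(61.9170°) = +0.0090 × 111000 × 0.470750 = 470.3 m.
Distance = √(ΔE² + ΔN²) = √(470.3² + 299.7²) = 557.7 m.

558 m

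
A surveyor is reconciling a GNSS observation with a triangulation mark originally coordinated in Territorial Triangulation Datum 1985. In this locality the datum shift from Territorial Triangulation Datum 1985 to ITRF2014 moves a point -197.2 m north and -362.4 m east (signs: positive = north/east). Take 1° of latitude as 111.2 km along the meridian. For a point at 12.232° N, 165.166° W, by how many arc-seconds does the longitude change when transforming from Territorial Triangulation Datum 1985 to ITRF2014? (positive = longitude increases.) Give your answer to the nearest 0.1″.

Δλ = -12.0″

At latitude 12.232°, cos φ = 0.977298.
1° of longitude at this latitude = 111.2 × cos φ = 108.68 km, so Δλ = -362.4 / 108675.5 = -0.0033347° = -12.005″.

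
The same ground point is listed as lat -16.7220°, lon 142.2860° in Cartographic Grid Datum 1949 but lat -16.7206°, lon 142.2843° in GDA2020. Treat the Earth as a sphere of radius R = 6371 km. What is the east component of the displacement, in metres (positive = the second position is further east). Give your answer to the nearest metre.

Δφ = -16.7206° − -16.7220° = +0.0014°; Δλ = 142.2843° − 142.2860° = -0.0017°.
1° along a meridian = πR/180 = 111195 m.
ΔN = Δφ × 111195 = 155.7 m; ΔE = Δλ × 111195 × cos(-16.7220°) = -0.0017 × 111195 × 0.957712 = -181.0 m.

ΔE = -181 m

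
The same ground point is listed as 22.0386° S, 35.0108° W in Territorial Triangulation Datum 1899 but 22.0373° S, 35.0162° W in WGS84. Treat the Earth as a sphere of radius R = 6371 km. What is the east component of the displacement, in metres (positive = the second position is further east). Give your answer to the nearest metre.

Δφ = -22.0373° − -22.0386° = +0.0013°; Δλ = -35.0162° − -35.0108° = -0.0054°.
1° along a meridian = πR/180 = 111195 m.
ΔN = Δφ × 111195 = 144.6 m; ΔE = Δλ × 111195 × cos(-22.0386°) = -0.0054 × 111195 × 0.926931 = -556.6 m.

ΔE = -557 m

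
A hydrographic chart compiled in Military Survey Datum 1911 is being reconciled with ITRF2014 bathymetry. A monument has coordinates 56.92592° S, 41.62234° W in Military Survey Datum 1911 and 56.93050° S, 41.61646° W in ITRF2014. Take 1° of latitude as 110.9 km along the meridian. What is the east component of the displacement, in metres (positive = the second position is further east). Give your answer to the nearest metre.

Δφ = -56.93050° − -56.92592° = -0.00458°; Δλ = -41.61646° − -41.62234° = +0.00588°.
ΔN = Δφ × 110900 = -507.9 m; ΔE = Δλ × 110900 × cos(-56.92592°) = +0.00588 × 110900 × 0.545723 = 355.9 m.

ΔE = 356 m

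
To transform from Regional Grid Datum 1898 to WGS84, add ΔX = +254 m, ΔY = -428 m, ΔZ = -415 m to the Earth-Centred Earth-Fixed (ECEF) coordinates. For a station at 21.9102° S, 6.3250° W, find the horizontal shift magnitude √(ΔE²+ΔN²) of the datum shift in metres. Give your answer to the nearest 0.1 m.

At φ = -21.9102°, λ = -6.3250°: sin φ = -0.373153, cos φ = 0.927770, sin λ = -0.110168, cos λ = 0.993913.
ΔE = −sin λ·ΔX + cos λ·ΔY = −(-0.110168)·(254) + (0.993913)·(-428) = -397.41 m.
ΔN = −sin φ cos λ·ΔX − sin φ sin λ·ΔY + cos φ·ΔZ = −(-0.373153)(0.993913)(254) − (-0.373153)(-0.110168)(-428) + (0.927770)(-415) = -273.23 m.
Horizontal magnitude = √(ΔE² + ΔN²) = √((-397.41)² + (-273.23)²) = 482.27 m.

482.3 m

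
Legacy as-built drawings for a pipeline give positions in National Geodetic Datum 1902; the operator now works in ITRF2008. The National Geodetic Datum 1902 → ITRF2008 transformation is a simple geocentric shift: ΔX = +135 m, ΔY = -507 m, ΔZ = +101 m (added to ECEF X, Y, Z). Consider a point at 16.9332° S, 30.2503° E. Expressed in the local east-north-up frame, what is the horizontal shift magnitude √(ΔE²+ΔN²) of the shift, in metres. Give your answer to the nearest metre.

At φ = -16.9332°, λ = 30.2503°: sin φ = -0.291257, cos φ = 0.956645, sin λ = 0.503779, cos λ = 0.863833.
ΔE = −sin λ·ΔX + cos λ·ΔY = −(0.503779)·(135) + (0.863833)·(-507) = -505.97 m.
ΔN = −sin φ cos λ·ΔX − sin φ sin λ·ΔY + cos φ·ΔZ = −(-0.291257)(0.863833)(135) − (-0.291257)(0.503779)(-507) + (0.956645)(101) = 56.20 m.
Horizontal magnitude = √(ΔE² + ΔN²) = √((-505.97)² + 56.20²) = 509.08 m.

509 m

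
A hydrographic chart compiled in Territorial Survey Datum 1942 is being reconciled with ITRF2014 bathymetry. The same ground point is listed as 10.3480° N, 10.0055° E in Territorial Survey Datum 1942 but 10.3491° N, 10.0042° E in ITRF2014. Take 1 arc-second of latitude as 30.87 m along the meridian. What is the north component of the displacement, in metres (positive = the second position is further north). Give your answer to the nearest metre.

ΔN = 122 m

Δφ = 10.3491° − 10.3480° = +0.0011°; Δλ = 10.0042° − 10.0055° = -0.0013°.
1° of latitude = 3600 × 30.87 = 111132 m.
ΔN = Δφ × 111132 = 122.2 m; ΔE = Δλ × 111132 × cos(10.3480°) = -0.0013 × 111132 × 0.983735 = -142.1 m.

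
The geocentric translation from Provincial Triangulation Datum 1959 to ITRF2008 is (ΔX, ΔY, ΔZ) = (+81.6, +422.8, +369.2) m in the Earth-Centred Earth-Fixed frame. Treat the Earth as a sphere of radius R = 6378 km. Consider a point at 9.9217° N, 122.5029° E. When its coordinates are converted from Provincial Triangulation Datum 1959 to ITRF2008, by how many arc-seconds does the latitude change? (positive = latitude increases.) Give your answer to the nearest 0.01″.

Δφ = 10.02″

sin φ = 0.172302, cos φ = 0.985044, sin λ = 0.843364, cos λ = -0.537342.
North component: ΔN = −sin φ cos λ·ΔX − sin φ sin λ·ΔY + cos φ·ΔZ = −(0.172302)(-0.537342)(81.6) − (0.172302)(0.843364)(422.8) + (0.985044)(369.2) = 309.79 m.
1° of latitude spans πR/180 = 111317 m, so Δφ = 309.79 / 111317 × 3600 = 10.019″.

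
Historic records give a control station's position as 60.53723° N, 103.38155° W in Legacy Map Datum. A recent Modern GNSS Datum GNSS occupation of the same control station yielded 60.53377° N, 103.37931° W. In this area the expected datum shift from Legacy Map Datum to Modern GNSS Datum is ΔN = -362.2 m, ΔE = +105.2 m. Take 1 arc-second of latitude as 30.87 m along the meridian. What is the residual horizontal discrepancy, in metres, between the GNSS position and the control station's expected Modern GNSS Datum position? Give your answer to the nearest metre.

Observed coordinate differences: Δφ = -0.00346°, Δλ = +0.00224°.
Converting to metres (1° lat = 111132 m, cos φ = 0.491858): observed ΔN = -384.5 m, observed ΔE = 122.4 m.
Subtracting the expected shift leaves a residual of -384.5 − (-362.2) = -22.3 m north and 122.4 − (105.2) = 17.2 m east.
Residual distance = √((-22.3)² + 17.2²) = 28.2 m.

28 m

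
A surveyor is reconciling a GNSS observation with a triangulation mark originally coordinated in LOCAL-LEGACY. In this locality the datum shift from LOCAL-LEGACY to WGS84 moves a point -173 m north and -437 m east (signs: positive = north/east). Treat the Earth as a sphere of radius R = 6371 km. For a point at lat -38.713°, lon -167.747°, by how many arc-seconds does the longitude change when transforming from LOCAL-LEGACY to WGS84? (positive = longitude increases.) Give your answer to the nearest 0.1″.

Δλ = -18.1″

At latitude -38.713°, cos φ = 0.780289.
One radian of longitude at latitude φ spans R cos φ, so Δλ = ΔE / (R cos φ) = -437.0 / (6371000 × 0.780289) = -8.7906e-05 rad = -18.132″.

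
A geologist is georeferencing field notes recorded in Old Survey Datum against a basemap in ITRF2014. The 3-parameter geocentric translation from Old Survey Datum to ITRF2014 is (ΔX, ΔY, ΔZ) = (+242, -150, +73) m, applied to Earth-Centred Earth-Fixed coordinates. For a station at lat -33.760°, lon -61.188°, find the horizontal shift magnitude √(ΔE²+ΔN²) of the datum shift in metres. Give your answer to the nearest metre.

243 m

The local east axis at (φ, λ) is (−sin λ, cos λ, 0), so ΔE = −sin(-61.188°)·242 + cos(-61.188°)·(-150) = 139.75 m.
The local north axis is (−sin φ cos λ, −sin φ sin λ, cos φ), giving ΔN = 64.812 + 73.038 + 60.690 = 198.54 m.
Horizontal magnitude = √(ΔE² + ΔN²) = √(139.75² + 198.54²) = 242.79 m.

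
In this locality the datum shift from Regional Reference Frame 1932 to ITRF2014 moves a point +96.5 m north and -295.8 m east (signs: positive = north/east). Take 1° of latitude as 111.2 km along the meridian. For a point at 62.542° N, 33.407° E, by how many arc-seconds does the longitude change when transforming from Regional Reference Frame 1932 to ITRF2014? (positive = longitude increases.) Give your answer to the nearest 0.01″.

At latitude 62.542°, cos φ = 0.461098.
1° of longitude at this latitude = 111.2 × cos φ = 51.27 km, so Δλ = -295.8 / 51274.1 = -0.0057690° = -20.768″.

Δλ = -20.77″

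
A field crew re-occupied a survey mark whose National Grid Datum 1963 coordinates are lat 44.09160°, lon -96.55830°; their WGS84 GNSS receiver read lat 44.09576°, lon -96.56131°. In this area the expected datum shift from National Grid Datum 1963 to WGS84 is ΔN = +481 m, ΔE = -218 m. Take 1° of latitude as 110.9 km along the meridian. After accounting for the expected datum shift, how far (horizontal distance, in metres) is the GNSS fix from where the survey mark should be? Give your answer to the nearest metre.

29 m

Observed coordinate differences: Δφ = +0.00416°, Δλ = -0.00301°.
Converting to metres (1° lat = 110900 m, cos φ = 0.718228): observed ΔN = 461.3 m, observed ΔE = -239.8 m.
Subtracting the expected shift leaves a residual of 461.3 − (481) = -19.7 m north and -239.8 − (-218) = -21.8 m east.
Residual distance = √((-19.7)² + (-21.8)²) = 29.3 m.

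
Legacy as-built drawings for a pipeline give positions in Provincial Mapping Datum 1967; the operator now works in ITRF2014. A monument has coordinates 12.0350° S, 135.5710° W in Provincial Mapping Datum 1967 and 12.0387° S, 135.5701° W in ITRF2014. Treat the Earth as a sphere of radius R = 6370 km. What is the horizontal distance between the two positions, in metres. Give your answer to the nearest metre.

423 m

Δφ = -12.0387° − -12.0350° = -0.0037°; Δλ = -135.5701° − -135.5710° = +0.0009°.
1° along a meridian = πR/180 = 111177 m.
ΔN = Δφ × 111177 = -411.4 m; ΔE = Δλ × 111177 × cos(-12.0350°) = +0.0009 × 111177 × 0.978020 = 97.9 m.
Distance = √(ΔE² + ΔN²) = √(97.9² + (-411.4)²) = 422.8 m.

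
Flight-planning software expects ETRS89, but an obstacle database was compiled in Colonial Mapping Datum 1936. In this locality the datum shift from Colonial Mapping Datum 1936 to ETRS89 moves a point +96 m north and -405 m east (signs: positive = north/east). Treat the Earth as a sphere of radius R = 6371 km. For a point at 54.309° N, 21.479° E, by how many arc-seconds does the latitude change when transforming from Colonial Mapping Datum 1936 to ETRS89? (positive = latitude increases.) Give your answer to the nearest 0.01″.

Δφ = 3.11″

On a sphere of radius R, 1 rad of latitude = R, so Δφ = ΔN / R = 96.0 / 6371000 = 1.5068e-05 rad = 3.108″.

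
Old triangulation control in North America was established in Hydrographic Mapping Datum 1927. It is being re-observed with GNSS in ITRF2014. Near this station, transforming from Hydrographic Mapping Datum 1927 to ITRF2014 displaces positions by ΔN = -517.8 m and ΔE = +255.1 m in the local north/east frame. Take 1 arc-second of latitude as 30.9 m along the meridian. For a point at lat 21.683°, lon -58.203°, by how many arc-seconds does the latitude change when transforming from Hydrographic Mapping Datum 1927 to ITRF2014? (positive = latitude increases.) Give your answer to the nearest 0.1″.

1″ of latitude = 30.90 m, so Δφ = -517.8 / 30.90 = -16.757″.

Δφ = -16.8″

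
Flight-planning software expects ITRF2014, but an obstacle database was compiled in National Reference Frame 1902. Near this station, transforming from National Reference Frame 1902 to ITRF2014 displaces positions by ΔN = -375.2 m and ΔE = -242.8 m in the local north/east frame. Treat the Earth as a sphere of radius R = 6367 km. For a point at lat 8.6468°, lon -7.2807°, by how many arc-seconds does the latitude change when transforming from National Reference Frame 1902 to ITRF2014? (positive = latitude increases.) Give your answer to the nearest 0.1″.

Δφ = -12.2″

On a sphere of radius R, 1 rad of latitude = R, so Δφ = ΔN / R = -375.2 / 6367000 = -5.8929e-05 rad = -12.155″.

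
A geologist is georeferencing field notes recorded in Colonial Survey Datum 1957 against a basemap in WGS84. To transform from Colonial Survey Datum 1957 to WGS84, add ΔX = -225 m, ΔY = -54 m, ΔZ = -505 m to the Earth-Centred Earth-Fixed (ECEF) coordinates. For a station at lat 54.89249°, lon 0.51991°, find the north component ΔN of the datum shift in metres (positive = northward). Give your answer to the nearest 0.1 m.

ΔN = -106.0 m

At φ = 54.89249°, λ = 0.51991°: sin φ = 0.818074, cos φ = 0.575112, sin λ = 0.009074, cos λ = 0.999959.
ΔN = −sin φ cos λ·ΔX − sin φ sin λ·ΔY + cos φ·ΔZ = −(0.818074)(0.999959)(-225) − (0.818074)(0.009074)(-54) + (0.575112)(-505) = -105.97 m.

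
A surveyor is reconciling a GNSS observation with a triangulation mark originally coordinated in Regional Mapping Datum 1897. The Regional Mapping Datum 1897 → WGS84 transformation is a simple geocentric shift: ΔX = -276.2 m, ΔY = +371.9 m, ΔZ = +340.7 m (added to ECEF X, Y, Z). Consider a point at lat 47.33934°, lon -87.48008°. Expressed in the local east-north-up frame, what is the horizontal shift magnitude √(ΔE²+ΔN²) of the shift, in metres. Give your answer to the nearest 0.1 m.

575.0 m

The local east axis at (φ, λ) is (−sin λ, cos λ, 0), so ΔE = −sin(-87.48008°)·(-276.2) + cos(-87.48008°)·371.9 = -259.58 m.
The local north axis is (−sin φ cos λ, −sin φ sin λ, cos φ), giving ΔN = 8.930 + 273.223 + 230.877 = 513.03 m.
Horizontal magnitude = √(ΔE² + ΔN²) = √((-259.58)² + 513.03²) = 574.96 m.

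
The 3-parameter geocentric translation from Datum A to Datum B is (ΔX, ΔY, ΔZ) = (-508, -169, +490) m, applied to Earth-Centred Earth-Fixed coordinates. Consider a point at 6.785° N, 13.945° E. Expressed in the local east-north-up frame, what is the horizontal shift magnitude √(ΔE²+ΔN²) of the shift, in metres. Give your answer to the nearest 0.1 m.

At φ = 6.785°, λ = 13.945°: sin φ = 0.118144, cos φ = 0.992996, sin λ = 0.240990, cos λ = 0.970528.
ΔE = −sin λ·ΔX + cos λ·ΔY = −(0.240990)·(-508) + (0.970528)·(-169) = -41.60 m.
ΔN = −sin φ cos λ·ΔX − sin φ sin λ·ΔY + cos φ·ΔZ = −(0.118144)(0.970528)(-508) − (0.118144)(0.240990)(-169) + (0.992996)(490) = 549.63 m.
Horizontal magnitude = √(ΔE² + ΔN²) = √((-41.60)² + 549.63²) = 551.20 m.

551.2 m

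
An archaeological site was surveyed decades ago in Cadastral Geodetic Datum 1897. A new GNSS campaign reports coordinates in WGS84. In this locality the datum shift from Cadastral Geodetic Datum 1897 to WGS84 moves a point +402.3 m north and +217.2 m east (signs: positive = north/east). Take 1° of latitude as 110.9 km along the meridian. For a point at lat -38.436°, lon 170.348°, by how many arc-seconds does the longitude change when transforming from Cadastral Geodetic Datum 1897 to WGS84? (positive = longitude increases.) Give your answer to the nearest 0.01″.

Δλ = 9.00″

At latitude -38.436°, cos φ = 0.783303.
1° of longitude at this latitude = 110.9 × cos φ = 86.87 km, so Δλ = 217.2 / 86868.3 = 0.0025003° = 9.001″.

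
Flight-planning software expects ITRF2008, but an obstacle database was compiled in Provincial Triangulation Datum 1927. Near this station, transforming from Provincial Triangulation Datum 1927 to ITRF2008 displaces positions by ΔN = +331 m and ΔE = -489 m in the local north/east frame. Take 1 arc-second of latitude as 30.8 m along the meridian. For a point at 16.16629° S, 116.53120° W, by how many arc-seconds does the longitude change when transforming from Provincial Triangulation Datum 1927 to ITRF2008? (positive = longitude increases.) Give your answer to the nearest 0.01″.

Δλ = -16.53″

At latitude -16.16629°, cos φ = 0.960458.
1″ of longitude at this latitude = 30.80 × cos φ = 29.5821 m, so Δλ = -489.0 / 29.5821 = -16.530″.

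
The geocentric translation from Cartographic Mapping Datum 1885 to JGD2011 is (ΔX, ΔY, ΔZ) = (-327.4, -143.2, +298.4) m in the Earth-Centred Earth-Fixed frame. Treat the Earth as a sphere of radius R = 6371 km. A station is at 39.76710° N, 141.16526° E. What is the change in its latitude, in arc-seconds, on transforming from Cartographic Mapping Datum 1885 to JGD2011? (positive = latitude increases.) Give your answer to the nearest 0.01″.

Δφ = 4.00″

sin φ = 0.639668, cos φ = 0.768651, sin λ = 0.627076, cos λ = -0.778958.
North component: ΔN = −sin φ cos λ·ΔX − sin φ sin λ·ΔY + cos φ·ΔZ = −(0.639668)(-0.778958)(-327.4) − (0.639668)(0.627076)(-143.2) + (0.768651)(298.4) = 123.67 m.
1° of latitude spans πR/180 = 111195 m, so Δφ = 123.67 / 111195 × 3600 = 4.004″.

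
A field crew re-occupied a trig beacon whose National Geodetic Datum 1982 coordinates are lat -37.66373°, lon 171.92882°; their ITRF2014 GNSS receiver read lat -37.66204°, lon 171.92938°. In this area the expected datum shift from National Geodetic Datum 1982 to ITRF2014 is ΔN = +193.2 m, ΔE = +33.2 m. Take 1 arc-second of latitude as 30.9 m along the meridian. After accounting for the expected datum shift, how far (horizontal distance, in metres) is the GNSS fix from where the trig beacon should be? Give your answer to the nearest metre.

Observed coordinate differences: Δφ = +0.00169°, Δλ = +0.00056°.
Converting to metres (1° lat = 111240 m, cos φ = 0.791610): observed ΔN = 188.0 m, observed ΔE = 49.3 m.
Subtracting the expected shift leaves a residual of 188.0 − (193.2) = -5.2 m north and 49.3 − (33.2) = 16.1 m east.
Residual distance = √((-5.2)² + 16.1²) = 16.9 m.

17 m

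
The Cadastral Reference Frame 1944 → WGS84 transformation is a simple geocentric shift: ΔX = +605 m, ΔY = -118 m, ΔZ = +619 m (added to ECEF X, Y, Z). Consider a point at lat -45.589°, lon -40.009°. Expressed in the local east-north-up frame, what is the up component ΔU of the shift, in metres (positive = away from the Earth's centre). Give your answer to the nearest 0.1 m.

ΔU = -64.8 m

At φ = -45.589°, λ = -40.009°: sin φ = -0.714338, cos φ = 0.699800, sin λ = -0.642908, cos λ = 0.765943.
ΔU = cos φ cos λ·ΔX + cos φ sin λ·ΔY + sin φ·ΔZ = (0.699800)(0.765943)(605) + (0.699800)(-0.642908)(-118) + (-0.714338)(619) = -64.80 m.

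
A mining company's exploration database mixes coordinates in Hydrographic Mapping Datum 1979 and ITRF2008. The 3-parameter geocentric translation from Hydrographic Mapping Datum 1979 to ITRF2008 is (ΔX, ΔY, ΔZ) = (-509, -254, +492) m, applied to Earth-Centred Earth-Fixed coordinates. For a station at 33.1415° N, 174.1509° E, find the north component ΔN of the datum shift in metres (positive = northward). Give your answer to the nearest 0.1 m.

The local north axis is (−sin φ cos λ, −sin φ sin λ, cos φ), giving ΔN = -276.826 + 14.151 + 411.963 = 149.29 m.

ΔN = 149.3 m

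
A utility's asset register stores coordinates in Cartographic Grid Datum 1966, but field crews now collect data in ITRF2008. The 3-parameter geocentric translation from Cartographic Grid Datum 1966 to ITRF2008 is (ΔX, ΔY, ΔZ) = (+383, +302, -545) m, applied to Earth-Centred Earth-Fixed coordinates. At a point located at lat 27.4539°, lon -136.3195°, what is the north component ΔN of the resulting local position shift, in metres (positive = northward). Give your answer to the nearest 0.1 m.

The local north axis is (−sin φ cos λ, −sin φ sin λ, cos φ), giving ΔN = 127.700 + 96.159 − 483.623 = -259.76 m.

ΔN = -259.8 m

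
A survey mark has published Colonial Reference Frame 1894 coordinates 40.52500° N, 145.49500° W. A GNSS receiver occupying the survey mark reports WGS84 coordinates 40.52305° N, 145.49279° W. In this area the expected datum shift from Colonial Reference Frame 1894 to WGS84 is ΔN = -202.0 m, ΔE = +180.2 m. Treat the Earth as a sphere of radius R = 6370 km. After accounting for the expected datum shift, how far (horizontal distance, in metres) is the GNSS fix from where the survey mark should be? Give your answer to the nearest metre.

Observed coordinate differences: Δφ = -0.00195°, Δλ = +0.00221°.
Converting to metres (1° lat = 111177 m, cos φ = 0.760123): observed ΔN = -216.8 m, observed ΔE = 186.8 m.
Subtracting the expected shift leaves a residual of -216.8 − (-202.0) = -14.8 m north and 186.8 − (180.2) = 6.6 m east.
Residual distance = √((-14.8)² + 6.6²) = 16.2 m.

16 m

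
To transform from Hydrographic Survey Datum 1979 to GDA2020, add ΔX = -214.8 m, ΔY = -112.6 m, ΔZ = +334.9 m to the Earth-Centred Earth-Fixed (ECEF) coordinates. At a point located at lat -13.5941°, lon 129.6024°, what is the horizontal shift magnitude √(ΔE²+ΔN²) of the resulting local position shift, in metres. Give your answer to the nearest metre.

412 m

The local east axis at (φ, λ) is (−sin λ, cos λ, 0), so ΔE = −sin(129.6024°)·(-214.8) + cos(129.6024°)·(-112.6) = 237.28 m.
The local north axis is (−sin φ cos λ, −sin φ sin λ, cos φ), giving ΔN = 32.183 − 20.391 + 325.518 = 337.31 m.
Horizontal magnitude = √(ΔE² + ΔN²) = √(237.28² + 337.31²) = 412.41 m.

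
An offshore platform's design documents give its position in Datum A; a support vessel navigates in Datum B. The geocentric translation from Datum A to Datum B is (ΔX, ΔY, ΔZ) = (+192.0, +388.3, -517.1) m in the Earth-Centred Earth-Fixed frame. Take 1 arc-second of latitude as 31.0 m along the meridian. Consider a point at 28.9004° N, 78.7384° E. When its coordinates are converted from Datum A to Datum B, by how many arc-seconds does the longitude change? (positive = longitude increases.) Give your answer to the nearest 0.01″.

Δλ = -4.14″

sin φ = 0.483288, cos φ = 0.875461, sin λ = 0.980746, cos λ = 0.195289.
East component: ΔE = −sin λ·ΔX + cos λ·ΔY = −(0.980746)(192.0) + (0.195289)(388.3) = -112.47 m.
1° of latitude spans 3600 × 31.00 = 111600 m; at latitude φ, 1° of longitude spans that × cos φ = 97701.5 m, so Δλ = -112.47 / 97701.5 × 3600 = -4.144″.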